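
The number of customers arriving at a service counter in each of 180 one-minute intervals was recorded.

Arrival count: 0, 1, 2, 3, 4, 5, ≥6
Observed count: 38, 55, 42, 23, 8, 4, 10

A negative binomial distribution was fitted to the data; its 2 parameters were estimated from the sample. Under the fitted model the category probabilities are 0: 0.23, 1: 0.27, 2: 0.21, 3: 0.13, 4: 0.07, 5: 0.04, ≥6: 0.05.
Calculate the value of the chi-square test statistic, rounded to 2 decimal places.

Expected counts E_i = n·p_i: 180×0.23 = 41.4, 180×0.27 = 48.6, 180×0.21 = 37.8, 180×0.13 = 23.4, 180×0.07 = 12.6, 180×0.04 = 7.2, 180×0.05 = 9.
cat         O        E   (O−E)²/E
0          38     41.4      0.279
1          55     48.6      0.843
2          42     37.8      0.467
3          23     23.4      0.007
4           8     12.6      1.679
5           4      7.2      1.422
≥6         10        9      0.111
Sum = 4.81

4.81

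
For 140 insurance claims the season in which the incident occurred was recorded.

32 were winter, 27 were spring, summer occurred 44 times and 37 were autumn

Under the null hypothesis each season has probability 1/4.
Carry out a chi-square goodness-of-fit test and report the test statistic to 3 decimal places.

4.514

Under H₀ each category has probability 1/4, so each expected count is 140/4 = 35.
χ² = (32−35)²/35 + (27−35)²/35 + (44−35)²/35 + (37−35)²/35
   = 0.2571 + 1.8286 + 2.3143 + 0.1143
Sum = 4.514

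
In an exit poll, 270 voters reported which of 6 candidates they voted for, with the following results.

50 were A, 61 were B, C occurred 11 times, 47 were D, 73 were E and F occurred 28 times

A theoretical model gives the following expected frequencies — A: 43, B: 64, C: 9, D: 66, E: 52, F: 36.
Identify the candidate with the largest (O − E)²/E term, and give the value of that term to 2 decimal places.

E, 8.48

A: (50 − 43)²/43 = 49/43 = 1.140
B: (61 − 64)²/64 = 9/64 = 0.141
C: (11 − 9)²/9 = 4/9 = 0.444
D: (47 − 66)²/66 = 361/66 = 5.470
E: (73 − 52)²/52 = 441/52 = 8.481
F: (28 − 36)²/36 = 64/36 = 1.778
The largest term is for E: 8.48.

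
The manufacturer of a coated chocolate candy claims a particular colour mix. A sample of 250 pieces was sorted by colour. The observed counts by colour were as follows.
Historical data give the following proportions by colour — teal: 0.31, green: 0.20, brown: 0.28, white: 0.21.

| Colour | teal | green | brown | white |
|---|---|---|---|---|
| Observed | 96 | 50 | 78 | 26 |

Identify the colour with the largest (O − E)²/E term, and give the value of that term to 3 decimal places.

Expected counts E_i = n·p_i: 250×0.31 = 77.5, 250×0.20 = 50, 250×0.28 = 70, 250×0.21 = 52.5.
χ² = (96−77.5)²/77.5 + (50−50)²/50 + (78−70)²/70 + (26−52.5)²/52.5
   = 4.4161 + 0.0000 + 0.9143 + 13.3762
The largest term is for white: 13.376.

white, 13.376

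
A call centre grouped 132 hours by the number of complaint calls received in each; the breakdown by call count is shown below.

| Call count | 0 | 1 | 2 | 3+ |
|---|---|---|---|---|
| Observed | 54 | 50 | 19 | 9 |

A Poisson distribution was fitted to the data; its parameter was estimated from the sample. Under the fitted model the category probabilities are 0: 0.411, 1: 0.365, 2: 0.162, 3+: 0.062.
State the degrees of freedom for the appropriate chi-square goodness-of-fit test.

2

There are k = 4 categories and 1 parameter estimated from the data, so df = 4 − 1 − 1 = 2.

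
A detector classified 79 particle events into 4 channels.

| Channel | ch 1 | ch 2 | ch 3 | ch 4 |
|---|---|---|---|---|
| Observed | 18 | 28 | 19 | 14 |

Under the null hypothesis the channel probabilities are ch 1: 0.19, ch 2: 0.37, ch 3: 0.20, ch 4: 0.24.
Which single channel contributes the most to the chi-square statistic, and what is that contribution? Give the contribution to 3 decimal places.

ch 4, 1.298

Expected counts E_i = n·p_i: 79×0.19 = 15.01, 79×0.37 = 29.23, 79×0.20 = 15.8, 79×0.24 = 18.96.
χ² = (18−15.01)²/15.01 + (28−29.23)²/29.23 + (19−15.8)²/15.8 + (14−18.96)²/18.96
   = 0.5956 + 0.0518 + 0.6481 + 1.2976
The largest term is for ch 4: 1.298.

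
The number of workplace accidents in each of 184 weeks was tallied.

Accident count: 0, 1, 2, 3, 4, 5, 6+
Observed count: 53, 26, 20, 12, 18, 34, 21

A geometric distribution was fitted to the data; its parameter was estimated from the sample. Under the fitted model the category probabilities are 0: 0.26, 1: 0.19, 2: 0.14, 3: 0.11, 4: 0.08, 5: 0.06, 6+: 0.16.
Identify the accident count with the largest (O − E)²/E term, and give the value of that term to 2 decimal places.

5, 47.75

Expected counts E_i = n·p_i: 184×0.26 = 47.84, 184×0.19 = 34.96, 184×0.14 = 25.76, 184×0.11 = 20.24, 184×0.08 = 14.72, 184×0.06 = 11.04, 184×0.16 = 29.44.
cat         O        E   (O−E)²/E
0          53    47.84      0.557
1          26    34.96      2.296
2          20    25.76      1.288
3          12    20.24      3.355
4          18    14.72      0.731
5          34    11.04     47.750
6+         21    29.44      2.420
The largest term is for 5: 47.75.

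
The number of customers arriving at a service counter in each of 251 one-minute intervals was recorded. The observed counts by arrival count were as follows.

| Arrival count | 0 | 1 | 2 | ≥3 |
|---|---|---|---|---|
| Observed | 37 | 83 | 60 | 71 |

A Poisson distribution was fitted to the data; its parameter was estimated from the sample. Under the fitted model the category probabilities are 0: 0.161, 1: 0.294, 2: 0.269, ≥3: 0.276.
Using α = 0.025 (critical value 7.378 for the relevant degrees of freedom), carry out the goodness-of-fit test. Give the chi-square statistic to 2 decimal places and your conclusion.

Expected counts E_i = n·p_i: 251×0.161 = 40.411, 251×0.294 = 73.794, 251×0.269 = 67.519, 251×0.276 = 69.276.
cat         O        E   (O−E)²/E
0          37   40.411      0.288
1          83   73.794      1.148
2          60   67.519      0.837
≥3         71   69.276      0.043
Sum = 2.32
df = 2. Since 2.32 < 7.378, we do not reject H₀.

2.32; do not reject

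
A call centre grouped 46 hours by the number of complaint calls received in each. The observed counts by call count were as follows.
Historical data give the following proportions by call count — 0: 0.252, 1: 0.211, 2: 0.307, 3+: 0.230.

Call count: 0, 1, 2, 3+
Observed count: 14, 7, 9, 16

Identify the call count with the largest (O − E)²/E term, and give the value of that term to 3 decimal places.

Expected counts E_i = n·p_i: 46×0.252 = 11.592, 46×0.211 = 9.706, 46×0.307 = 14.122, 46×0.230 = 10.58.
cat         O        E   (O−E)²/E
0          14   11.592     0.5002
1           7    9.706     0.7544
2           9   14.122     1.8577
3+         16    10.58     2.7766
The largest term is for 3+: 2.777.

3+, 2.777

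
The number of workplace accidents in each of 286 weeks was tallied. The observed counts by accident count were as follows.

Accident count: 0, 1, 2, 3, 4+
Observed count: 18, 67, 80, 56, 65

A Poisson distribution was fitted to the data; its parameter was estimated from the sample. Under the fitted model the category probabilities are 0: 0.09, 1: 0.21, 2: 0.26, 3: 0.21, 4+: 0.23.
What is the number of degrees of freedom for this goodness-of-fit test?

3

There are k = 5 categories and 1 parameter estimated from the data, so df = 5 − 1 − 1 = 3.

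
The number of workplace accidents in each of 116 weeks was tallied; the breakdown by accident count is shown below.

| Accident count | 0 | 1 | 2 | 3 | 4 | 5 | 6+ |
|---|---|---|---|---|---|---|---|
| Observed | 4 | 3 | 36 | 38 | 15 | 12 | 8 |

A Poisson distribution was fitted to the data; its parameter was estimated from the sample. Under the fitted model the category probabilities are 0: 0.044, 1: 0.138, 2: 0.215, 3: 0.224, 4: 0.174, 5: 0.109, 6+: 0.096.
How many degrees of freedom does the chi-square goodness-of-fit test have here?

5

There are k = 7 categories and 1 parameter estimated from the data, so df = 7 − 1 − 1 = 5.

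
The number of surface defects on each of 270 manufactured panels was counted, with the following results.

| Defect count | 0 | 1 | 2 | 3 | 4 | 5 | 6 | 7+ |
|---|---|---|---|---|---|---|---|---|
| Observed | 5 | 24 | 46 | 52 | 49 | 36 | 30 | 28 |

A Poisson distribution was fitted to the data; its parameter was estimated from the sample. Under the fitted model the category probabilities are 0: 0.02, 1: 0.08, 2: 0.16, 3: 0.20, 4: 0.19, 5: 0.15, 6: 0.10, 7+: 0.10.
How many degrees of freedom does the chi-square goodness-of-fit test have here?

6

There are k = 8 categories and 1 parameter estimated from the data, so df = 8 − 1 − 1 = 6.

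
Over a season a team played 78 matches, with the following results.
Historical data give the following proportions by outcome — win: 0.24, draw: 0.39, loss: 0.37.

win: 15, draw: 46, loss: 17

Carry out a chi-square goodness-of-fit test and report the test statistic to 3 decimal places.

13.593

Expected counts E_i = n·p_i: 78×0.24 = 18.72, 78×0.39 = 30.42, 78×0.37 = 28.86.
cat         O        E   (O−E)²/E
win        15    18.72     0.7392
draw       46    30.42     7.9795
loss       17    28.86     4.8739
Sum = 13.593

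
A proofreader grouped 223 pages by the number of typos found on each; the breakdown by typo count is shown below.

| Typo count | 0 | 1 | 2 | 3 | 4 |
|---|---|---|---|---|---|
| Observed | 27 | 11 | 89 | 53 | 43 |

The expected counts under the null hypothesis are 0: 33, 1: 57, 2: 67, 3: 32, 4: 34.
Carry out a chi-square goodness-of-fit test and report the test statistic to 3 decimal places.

61.601

0: (27 − 33)²/33 = 36/33 = 1.0909
1: (11 − 57)²/57 = 2116/57 = 37.1228
2: (89 − 67)²/67 = 484/67 = 7.2239
3: (53 − 32)²/32 = 441/32 = 13.7813
4: (43 − 34)²/34 = 81/34 = 2.3824
Sum = 61.601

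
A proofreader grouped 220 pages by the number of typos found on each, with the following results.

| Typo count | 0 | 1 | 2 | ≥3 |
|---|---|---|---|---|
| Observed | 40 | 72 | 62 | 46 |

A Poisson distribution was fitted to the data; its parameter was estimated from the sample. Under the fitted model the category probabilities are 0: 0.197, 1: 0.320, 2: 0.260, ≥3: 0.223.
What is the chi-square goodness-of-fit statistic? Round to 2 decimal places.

Expected counts E_i = n·p_i: 220×0.197 = 43.34, 220×0.320 = 70.4, 220×0.260 = 57.2, 220×0.223 = 49.06.
0: (40 − 43.34)²/43.34 = 11.1556/43.34 = 0.257
1: (72 − 70.4)²/70.4 = 2.56/70.4 = 0.036
2: (62 − 57.2)²/57.2 = 23.04/57.2 = 0.403
≥3: (46 − 49.06)²/49.06 = 9.3636/49.06 = 0.191
Sum = 0.89

0.89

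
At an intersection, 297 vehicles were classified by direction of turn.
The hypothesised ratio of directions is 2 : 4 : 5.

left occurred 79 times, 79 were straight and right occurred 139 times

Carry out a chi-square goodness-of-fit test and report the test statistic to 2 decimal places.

19.48

Ratio total = 11. Expected counts: 297×2/11 = 54, 297×4/11 = 108, 297×5/11 = 135.
left: (79 − 54)²/54 = 625/54 = 11.574
straight: (79 − 108)²/108 = 841/108 = 7.787
right: (139 − 135)²/135 = 16/135 = 0.119
Sum = 19.48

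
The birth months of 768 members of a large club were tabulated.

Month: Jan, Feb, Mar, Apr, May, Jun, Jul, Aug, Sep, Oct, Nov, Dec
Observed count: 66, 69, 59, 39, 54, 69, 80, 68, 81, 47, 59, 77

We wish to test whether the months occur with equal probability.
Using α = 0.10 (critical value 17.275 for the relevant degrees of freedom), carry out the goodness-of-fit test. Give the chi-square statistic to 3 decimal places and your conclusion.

28.875; reject

Expected count for each of the 12 categories: 768/12 = 64.
Jan: (66 − 64)²/64 = 4/64 = 0.0625
Feb: (69 − 64)²/64 = 25/64 = 0.3906
Mar: (59 − 64)²/64 = 25/64 = 0.3906
Apr: (39 − 64)²/64 = 625/64 = 9.7656
May: (54 − 64)²/64 = 100/64 = 1.5625
Jun: (69 − 64)²/64 = 25/64 = 0.3906
Jul: (80 − 64)²/64 = 256/64 = 4.0000
Aug: (68 − 64)²/64 = 16/64 = 0.2500
Sep: (81 − 64)²/64 = 289/64 = 4.5156
Oct: (47 − 64)²/64 = 289/64 = 4.5156
Nov: (59 − 64)²/64 = 25/64 = 0.3906
Dec: (77 − 64)²/64 = 169/64 = 2.6406
Sum = 28.875
df = 11. Since 28.875 > 17.275, we reject H₀.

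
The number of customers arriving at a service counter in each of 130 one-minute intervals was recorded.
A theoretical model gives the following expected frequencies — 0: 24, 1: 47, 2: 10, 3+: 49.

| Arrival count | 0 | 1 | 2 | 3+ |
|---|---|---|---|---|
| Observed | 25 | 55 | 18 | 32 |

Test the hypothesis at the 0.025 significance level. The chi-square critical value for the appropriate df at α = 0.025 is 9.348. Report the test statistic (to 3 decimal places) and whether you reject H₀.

13.701; reject

0: (25 − 24)²/24 = 1/24 = 0.0417
1: (55 − 47)²/47 = 64/47 = 1.3617
2: (18 − 10)²/10 = 64/10 = 6.4000
3+: (32 − 49)²/49 = 289/49 = 5.8980
Sum = 13.701
df = 3. Since 13.701 > 9.348, we reject H₀.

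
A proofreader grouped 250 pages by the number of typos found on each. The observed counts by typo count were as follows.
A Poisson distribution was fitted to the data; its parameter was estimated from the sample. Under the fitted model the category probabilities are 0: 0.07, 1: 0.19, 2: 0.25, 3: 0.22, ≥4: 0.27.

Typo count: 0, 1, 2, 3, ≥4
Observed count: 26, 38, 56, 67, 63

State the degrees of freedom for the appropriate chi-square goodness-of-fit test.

There are k = 5 categories and 1 parameter estimated from the data, so df = 5 − 1 − 1 = 3.

3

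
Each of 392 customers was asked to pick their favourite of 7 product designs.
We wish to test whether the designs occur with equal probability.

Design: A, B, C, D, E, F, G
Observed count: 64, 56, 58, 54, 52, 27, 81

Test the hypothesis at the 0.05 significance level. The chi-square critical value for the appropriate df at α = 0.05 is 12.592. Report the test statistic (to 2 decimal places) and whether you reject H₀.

27.75; reject

Under H₀ each category has probability 1/7, so each expected count is 392/7 = 56.
χ² = (64−56)²/56 + (56−56)²/56 + (58−56)²/56 + (54−56)²/56 + (52−56)²/56 + (27−56)²/56 + (81−56)²/56
   = 1.143 + 0.000 + 0.071 + 0.071 + 0.286 + 15.018 + 11.161
Sum = 27.75
df = 6. Since 27.75 > 12.592, we reject H₀.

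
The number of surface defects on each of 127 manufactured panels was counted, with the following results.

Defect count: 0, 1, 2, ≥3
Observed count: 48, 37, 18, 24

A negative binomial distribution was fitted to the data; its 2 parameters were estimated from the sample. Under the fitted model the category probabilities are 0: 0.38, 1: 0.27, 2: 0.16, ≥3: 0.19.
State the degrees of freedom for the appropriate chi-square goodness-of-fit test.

There are k = 4 categories and 2 parameters estimated from the data, so df = 4 − 1 − 2 = 1.

1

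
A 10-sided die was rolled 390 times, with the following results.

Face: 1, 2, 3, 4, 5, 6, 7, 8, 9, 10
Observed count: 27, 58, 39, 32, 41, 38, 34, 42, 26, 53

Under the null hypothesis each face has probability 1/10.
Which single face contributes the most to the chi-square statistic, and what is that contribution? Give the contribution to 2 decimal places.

Expected count for each of the 10 categories: 390/10 = 39.
cat         O        E   (O−E)²/E
1          27       39      3.692
2          58       39      9.256
3          39       39      0.000
4          32       39      1.256
5          41       39      0.103
6          38       39      0.026
7          34       39      0.641
8          42       39      0.231
9          26       39      4.333
10         53       39      5.026
The largest term is for 2: 9.26.

2, 9.26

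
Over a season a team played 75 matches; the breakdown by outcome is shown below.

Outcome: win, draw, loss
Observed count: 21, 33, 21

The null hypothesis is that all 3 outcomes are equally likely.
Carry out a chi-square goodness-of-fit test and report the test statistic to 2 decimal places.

3.84

Under H₀ each category has probability 1/3, so each expected count is 75/3 = 25.
win: (21 − 25)²/25 = 16/25 = 0.640
draw: (33 − 25)²/25 = 64/25 = 2.560
loss: (21 − 25)²/25 = 16/25 = 0.640
Sum = 3.84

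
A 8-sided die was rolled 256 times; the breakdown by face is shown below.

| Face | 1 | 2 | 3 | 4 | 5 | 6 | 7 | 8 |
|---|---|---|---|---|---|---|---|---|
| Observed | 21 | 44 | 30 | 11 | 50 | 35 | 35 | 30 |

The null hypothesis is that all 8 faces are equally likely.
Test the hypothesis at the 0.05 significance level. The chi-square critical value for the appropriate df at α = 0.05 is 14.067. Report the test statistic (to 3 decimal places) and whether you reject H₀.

Under H₀ each category has probability 1/8, so each expected count is 256/8 = 32.
cat         O        E   (O−E)²/E
1          21       32     3.7813
2          44       32     4.5000
3          30       32     0.1250
4          11       32    13.7813
5          50       32    10.1250
6          35       32     0.2813
7          35       32     0.2813
8          30       32     0.1250
Sum = 33.000
df = 7. Since 33.000 > 14.067, we reject H₀.

33.000; reject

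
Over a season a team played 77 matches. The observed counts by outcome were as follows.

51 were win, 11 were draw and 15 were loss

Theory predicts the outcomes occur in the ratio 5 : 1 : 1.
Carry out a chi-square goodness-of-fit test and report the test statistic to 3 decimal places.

Ratio total = 7. Expected counts: 77×5/7 = 55, 77×1/7 = 11, 77×1/7 = 11.
cat         O        E   (O−E)²/E
win        51       55     0.2909
draw       11       11     0.0000
loss       15       11     1.4545
Sum = 1.745

1.745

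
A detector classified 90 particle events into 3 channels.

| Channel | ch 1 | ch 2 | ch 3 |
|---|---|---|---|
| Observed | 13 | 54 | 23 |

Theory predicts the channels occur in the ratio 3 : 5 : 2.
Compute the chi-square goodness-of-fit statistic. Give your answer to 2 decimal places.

10.45

Ratio total = 10. Expected counts: 90×3/10 = 27, 90×5/10 = 45, 90×2/10 = 18.
χ² = (13−27)²/27 + (54−45)²/45 + (23−18)²/18
   = 7.259 + 1.800 + 1.389
Sum = 10.45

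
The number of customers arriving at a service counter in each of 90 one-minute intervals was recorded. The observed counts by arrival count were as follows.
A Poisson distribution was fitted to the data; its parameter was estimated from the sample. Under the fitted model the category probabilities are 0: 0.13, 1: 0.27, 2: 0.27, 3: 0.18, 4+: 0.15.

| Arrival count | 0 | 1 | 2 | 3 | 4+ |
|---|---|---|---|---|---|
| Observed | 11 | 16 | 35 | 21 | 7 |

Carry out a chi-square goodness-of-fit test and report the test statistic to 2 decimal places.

12.14

Expected counts E_i = n·p_i: 90×0.13 = 11.7, 90×0.27 = 24.3, 90×0.27 = 24.3, 90×0.18 = 16.2, 90×0.15 = 13.5.
cat         O        E   (O−E)²/E
0          11     11.7      0.042
1          16     24.3      2.835
2          35     24.3      4.712
3          21     16.2      1.422
4+          7     13.5      3.130
Sum = 12.14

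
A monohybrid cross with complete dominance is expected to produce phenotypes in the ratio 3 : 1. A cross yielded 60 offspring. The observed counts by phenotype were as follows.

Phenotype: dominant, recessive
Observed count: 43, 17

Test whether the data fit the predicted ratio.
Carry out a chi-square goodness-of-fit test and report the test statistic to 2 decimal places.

Ratio total = 4. Expected counts: 60×3/4 = 45, 60×1/4 = 15.
dominant: (43 − 45)²/45 = 4/45 = 0.089
recessive: (17 − 15)²/15 = 4/15 = 0.267
Sum = 0.36

0.36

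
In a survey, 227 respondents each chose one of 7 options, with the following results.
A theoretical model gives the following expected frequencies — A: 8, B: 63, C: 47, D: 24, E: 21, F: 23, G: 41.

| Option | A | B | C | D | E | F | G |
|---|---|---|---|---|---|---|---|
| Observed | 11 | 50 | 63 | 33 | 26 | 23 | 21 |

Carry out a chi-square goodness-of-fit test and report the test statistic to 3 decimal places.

cat         O        E   (O−E)²/E
A          11        8     1.1250
B          50       63     2.6825
C          63       47     5.4468
D          33       24     3.3750
E          26       21     1.1905
F          23       23     0.0000
G          21       41     9.7561
Sum = 23.576

23.576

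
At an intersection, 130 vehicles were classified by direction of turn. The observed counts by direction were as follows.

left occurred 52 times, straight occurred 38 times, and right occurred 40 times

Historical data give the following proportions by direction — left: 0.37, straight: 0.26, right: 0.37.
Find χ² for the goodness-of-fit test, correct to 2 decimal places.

2.20

Expected counts E_i = n·p_i: 130×0.37 = 48.1, 130×0.26 = 33.8, 130×0.37 = 48.1.
χ² = (52−48.1)²/48.1 + (38−33.8)²/33.8 + (40−48.1)²/48.1
   = 0.316 + 0.522 + 1.364
Sum = 2.20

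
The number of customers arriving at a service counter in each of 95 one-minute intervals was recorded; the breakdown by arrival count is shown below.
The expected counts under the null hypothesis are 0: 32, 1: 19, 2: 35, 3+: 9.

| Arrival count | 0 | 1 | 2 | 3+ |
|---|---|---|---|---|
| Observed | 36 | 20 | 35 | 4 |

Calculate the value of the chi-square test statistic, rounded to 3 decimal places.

cat         O        E   (O−E)²/E
0          36       32     0.5000
1          20       19     0.0526
2          35       35     0.0000
3+          4        9     2.7778
Sum = 3.330

3.330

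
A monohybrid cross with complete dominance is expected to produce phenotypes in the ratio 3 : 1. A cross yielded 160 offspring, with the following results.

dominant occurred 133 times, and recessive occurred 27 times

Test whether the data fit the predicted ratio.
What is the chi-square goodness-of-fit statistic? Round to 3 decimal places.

5.633

Ratio total = 4. Expected counts: 160×3/4 = 120, 160×1/4 = 40.
dominant: (133 − 120)²/120 = 169/120 = 1.4083
recessive: (27 − 40)²/40 = 169/40 = 4.2250
Sum = 5.633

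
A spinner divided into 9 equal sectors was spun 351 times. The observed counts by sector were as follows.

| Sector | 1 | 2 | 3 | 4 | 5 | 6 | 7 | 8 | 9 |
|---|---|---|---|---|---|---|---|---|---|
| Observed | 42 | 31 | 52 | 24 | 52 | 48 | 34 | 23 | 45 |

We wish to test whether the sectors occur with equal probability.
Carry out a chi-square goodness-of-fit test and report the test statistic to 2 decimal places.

Under H₀ each category has probability 1/9, so each expected count is 351/9 = 39.
1: (42 − 39)²/39 = 9/39 = 0.231
2: (31 − 39)²/39 = 64/39 = 1.641
3: (52 − 39)²/39 = 169/39 = 4.333
4: (24 − 39)²/39 = 225/39 = 5.769
5: (52 − 39)²/39 = 169/39 = 4.333
6: (48 − 39)²/39 = 81/39 = 2.077
7: (34 − 39)²/39 = 25/39 = 0.641
8: (23 − 39)²/39 = 256/39 = 6.564
9: (45 − 39)²/39 = 36/39 = 0.923
Sum = 26.51

26.51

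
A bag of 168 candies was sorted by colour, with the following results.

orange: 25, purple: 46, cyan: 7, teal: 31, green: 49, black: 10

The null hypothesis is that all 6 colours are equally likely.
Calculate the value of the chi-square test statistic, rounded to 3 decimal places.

55.286

Expected count for each of the 6 categories: 168/6 = 28.
χ² = (25−28)²/28 + (46−28)²/28 + (7−28)²/28 + (31−28)²/28 + (49−28)²/28 + (10−28)²/28
   = 0.3214 + 11.5714 + 15.7500 + 0.3214 + 15.7500 + 11.5714
Sum = 55.286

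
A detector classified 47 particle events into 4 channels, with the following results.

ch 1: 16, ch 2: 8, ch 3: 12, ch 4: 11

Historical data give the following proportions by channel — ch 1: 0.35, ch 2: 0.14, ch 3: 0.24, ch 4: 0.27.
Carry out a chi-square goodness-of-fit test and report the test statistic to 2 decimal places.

Expected counts E_i = n·p_i: 47×0.35 = 16.45, 47×0.14 = 6.58, 47×0.24 = 11.28, 47×0.27 = 12.69.
ch 1: (16 − 16.45)²/16.45 = 0.2025/16.45 = 0.012
ch 2: (8 − 6.58)²/6.58 = 2.0164/6.58 = 0.306
ch 3: (12 − 11.28)²/11.28 = 0.5184/11.28 = 0.046
ch 4: (11 − 12.69)²/12.69 = 2.8561/12.69 = 0.225
Sum = 0.59

0.59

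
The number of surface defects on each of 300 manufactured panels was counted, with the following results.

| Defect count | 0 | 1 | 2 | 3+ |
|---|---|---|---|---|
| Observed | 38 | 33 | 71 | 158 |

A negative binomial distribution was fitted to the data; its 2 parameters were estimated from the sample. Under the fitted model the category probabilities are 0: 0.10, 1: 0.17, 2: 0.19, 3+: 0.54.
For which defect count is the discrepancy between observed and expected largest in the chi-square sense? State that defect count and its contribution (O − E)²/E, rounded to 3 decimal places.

Expected counts E_i = n·p_i: 300×0.10 = 30, 300×0.17 = 51, 300×0.19 = 57, 300×0.54 = 162.
cat         O        E   (O−E)²/E
0          38       30     2.1333
1          33       51     6.3529
2          71       57     3.4386
3+        158      162     0.0988
The largest term is for 1: 6.353.

1, 6.353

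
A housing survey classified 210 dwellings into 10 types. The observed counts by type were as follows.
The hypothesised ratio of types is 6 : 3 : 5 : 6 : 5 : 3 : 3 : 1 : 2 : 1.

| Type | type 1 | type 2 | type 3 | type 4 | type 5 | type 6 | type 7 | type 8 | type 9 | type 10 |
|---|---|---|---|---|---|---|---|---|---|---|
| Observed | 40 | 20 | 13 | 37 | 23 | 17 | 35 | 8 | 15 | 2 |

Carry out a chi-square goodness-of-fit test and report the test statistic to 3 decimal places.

Ratio total = 35. Expected counts: 210×6/35 = 36, 210×3/35 = 18, 210×5/35 = 30, 210×6/35 = 36, 210×5/35 = 30, 210×3/35 = 18, 210×3/35 = 18, 210×1/35 = 6, 210×2/35 = 12, 210×1/35 = 6.
type 1: (40 − 36)²/36 = 16/36 = 0.4444
type 2: (20 − 18)²/18 = 4/18 = 0.2222
type 3: (13 − 30)²/30 = 289/30 = 9.6333
type 4: (37 − 36)²/36 = 1/36 = 0.0278
type 5: (23 − 30)²/30 = 49/30 = 1.6333
type 6: (17 − 18)²/18 = 1/18 = 0.0556
type 7: (35 − 18)²/18 = 289/18 = 16.0556
type 8: (8 − 6)²/6 = 4/6 = 0.6667
type 9: (15 − 12)²/12 = 9/12 = 0.7500
type 10: (2 − 6)²/6 = 16/6 = 2.6667
Sum = 32.156

32.156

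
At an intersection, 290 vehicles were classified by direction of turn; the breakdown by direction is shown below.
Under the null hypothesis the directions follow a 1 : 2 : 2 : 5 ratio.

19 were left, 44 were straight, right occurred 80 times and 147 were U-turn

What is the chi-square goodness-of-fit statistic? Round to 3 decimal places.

Ratio total = 10. Expected counts: 290×1/10 = 29, 290×2/10 = 58, 290×2/10 = 58, 290×5/10 = 145.
cat           O        E   (O−E)²/E
left         19       29     3.4483
straight     44       58     3.3793
right        80       58     8.3448
U-turn      147      145     0.0276
Sum = 15.200

15.200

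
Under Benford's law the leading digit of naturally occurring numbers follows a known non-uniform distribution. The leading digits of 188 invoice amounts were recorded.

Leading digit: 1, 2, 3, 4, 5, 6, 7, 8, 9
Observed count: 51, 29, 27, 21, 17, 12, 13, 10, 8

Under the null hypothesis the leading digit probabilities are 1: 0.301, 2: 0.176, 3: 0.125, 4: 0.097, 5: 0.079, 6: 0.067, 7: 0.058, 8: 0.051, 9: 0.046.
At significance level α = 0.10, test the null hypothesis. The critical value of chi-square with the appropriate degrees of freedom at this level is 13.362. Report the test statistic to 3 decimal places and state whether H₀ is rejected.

2.805; do not reject

Expected counts E_i = n·p_i: 188×0.301 = 56.588, 188×0.176 = 33.088, 188×0.125 = 23.5, 188×0.097 = 18.236, 188×0.079 = 14.852, 188×0.067 = 12.596, 188×0.058 = 10.904, 188×0.051 = 9.588, 188×0.046 = 8.648.
cat         O        E   (O−E)²/E
1          51   56.588     0.5518
2          29   33.088     0.5051
3          27     23.5     0.5213
4          21   18.236     0.4189
5          17   14.852     0.3107
6          12   12.596     0.0282
7          13   10.904     0.4029
8          10    9.588     0.0177
9           8    8.648     0.0486
Sum = 2.805
df = 8. Since 2.805 < 13.362, we do not reject H₀.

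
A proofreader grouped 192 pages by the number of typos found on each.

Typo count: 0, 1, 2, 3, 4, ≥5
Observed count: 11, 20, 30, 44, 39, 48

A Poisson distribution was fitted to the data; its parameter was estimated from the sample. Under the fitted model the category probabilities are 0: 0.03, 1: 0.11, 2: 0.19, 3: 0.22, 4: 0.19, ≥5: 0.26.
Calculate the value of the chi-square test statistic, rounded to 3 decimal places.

6.299

Expected counts E_i = n·p_i: 192×0.03 = 5.76, 192×0.11 = 21.12, 192×0.19 = 36.48, 192×0.22 = 42.24, 192×0.19 = 36.48, 192×0.26 = 49.92.
cat         O        E   (O−E)²/E
0          11     5.76     4.7669
1          20    21.12     0.0594
2          30    36.48     1.1511
3          44    42.24     0.0733
4          39    36.48     0.1741
≥5         48    49.92     0.0738
Sum = 6.299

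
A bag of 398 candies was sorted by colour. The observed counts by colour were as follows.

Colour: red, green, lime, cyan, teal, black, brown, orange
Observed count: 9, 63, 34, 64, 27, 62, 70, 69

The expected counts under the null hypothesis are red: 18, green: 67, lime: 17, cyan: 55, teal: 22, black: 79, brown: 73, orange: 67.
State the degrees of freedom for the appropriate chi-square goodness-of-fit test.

7

There are k = 8 categories and no parameters were estimated from the data, so df = 8 − 1 = 7.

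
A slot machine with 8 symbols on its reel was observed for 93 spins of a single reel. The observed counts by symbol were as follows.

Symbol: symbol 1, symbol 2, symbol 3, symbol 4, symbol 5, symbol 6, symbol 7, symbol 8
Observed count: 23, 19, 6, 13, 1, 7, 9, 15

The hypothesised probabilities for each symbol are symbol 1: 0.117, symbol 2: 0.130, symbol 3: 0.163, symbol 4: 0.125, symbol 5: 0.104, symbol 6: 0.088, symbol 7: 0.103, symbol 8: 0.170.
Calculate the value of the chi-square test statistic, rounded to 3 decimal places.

31.167

Expected counts E_i = n·p_i: 93×0.117 = 10.881, 93×0.130 = 12.09, 93×0.163 = 15.159, 93×0.125 = 11.625, 93×0.104 = 9.672, 93×0.088 = 8.184, 93×0.103 = 9.579, 93×0.170 = 15.81.
χ² = (23−10.881)²/10.881 + (19−12.09)²/12.09 + (6−15.159)²/15.159 + (13−11.625)²/11.625 + (1−9.672)²/9.672 + (7−8.184)²/8.184 + (9−9.579)²/9.579 + (15−15.81)²/15.81
   = 13.4979 + 3.9494 + 5.5338 + 0.1626 + 7.7754 + 0.1713 + 0.0350 + 0.0415
Sum = 31.167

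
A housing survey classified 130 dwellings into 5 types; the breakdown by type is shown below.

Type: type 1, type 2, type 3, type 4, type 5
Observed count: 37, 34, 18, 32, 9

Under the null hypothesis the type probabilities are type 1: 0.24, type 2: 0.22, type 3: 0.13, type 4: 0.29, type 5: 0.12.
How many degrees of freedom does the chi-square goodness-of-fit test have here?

There are k = 5 categories and no parameters were estimated from the data, so df = 5 − 1 = 4.

4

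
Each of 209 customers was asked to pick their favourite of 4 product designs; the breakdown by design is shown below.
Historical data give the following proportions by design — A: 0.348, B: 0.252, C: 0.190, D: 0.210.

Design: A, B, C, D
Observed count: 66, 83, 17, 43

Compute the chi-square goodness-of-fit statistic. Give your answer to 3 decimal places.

31.097

Expected counts E_i = n·p_i: 209×0.348 = 72.732, 209×0.252 = 52.668, 209×0.190 = 39.71, 209×0.210 = 43.89.
χ² = (66−72.732)²/72.732 + (83−52.668)²/52.668 + (17−39.71)²/39.71 + (43−43.89)²/43.89
   = 0.6231 + 17.4685 + 12.9878 + 0.0180
Sum = 31.097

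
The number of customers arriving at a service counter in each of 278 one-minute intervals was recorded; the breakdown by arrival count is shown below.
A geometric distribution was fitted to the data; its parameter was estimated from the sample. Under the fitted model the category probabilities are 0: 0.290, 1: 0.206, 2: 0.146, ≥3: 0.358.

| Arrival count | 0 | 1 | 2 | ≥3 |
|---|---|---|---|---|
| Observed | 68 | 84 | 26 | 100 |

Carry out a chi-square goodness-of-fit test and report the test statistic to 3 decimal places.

19.699

Expected counts E_i = n·p_i: 278×0.290 = 80.62, 278×0.206 = 57.268, 278×0.146 = 40.588, 278×0.358 = 99.524.
χ² = (68−80.62)²/80.62 + (84−57.268)²/57.268 + (26−40.588)²/40.588 + (100−99.524)²/99.524
   = 1.9755 + 12.4782 + 5.2432 + 0.0023
Sum = 19.699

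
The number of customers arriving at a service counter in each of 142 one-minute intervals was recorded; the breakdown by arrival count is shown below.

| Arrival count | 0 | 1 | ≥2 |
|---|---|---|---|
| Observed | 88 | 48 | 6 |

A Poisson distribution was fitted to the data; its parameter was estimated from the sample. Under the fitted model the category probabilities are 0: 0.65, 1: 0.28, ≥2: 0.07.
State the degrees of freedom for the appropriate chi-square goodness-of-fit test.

1

There are k = 3 categories and 1 parameter estimated from the data, so df = 3 − 1 − 1 = 1.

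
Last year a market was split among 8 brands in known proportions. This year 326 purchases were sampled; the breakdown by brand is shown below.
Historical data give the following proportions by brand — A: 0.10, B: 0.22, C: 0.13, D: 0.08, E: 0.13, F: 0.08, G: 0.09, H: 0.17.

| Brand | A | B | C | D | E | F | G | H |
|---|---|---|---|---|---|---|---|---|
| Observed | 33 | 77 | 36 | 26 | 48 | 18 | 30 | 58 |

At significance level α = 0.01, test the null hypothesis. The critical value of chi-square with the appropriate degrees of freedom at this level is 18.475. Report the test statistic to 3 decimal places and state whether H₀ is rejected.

Expected counts E_i = n·p_i: 326×0.10 = 32.6, 326×0.22 = 71.72, 326×0.13 = 42.38, 326×0.08 = 26.08, 326×0.13 = 42.38, 326×0.08 = 26.08, 326×0.09 = 29.34, 326×0.17 = 55.42.
cat         O        E   (O−E)²/E
A          33     32.6     0.0049
B          77    71.72     0.3887
C          36    42.38     0.9605
D          26    26.08     0.0002
E          48    42.38     0.7453
F          18    26.08     2.5033
G          30    29.34     0.0148
H          58    55.42     0.1201
Sum = 4.738
df = 7. Since 4.738 < 18.475, we do not reject H₀.

4.738; do not reject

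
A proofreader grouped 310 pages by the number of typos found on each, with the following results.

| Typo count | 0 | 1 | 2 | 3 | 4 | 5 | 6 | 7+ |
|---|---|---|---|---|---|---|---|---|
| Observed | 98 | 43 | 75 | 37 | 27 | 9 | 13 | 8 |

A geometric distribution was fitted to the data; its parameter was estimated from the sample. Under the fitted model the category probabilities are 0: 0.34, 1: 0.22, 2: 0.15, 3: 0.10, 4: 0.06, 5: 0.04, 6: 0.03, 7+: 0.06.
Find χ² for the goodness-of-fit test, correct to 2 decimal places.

Expected counts E_i = n·p_i: 310×0.34 = 105.4, 310×0.22 = 68.2, 310×0.15 = 46.5, 310×0.10 = 31, 310×0.06 = 18.6, 310×0.04 = 12.4, 310×0.03 = 9.3, 310×0.06 = 18.6.
χ² = (98−105.4)²/105.4 + (43−68.2)²/68.2 + (75−46.5)²/46.5 + (37−31)²/31 + (27−18.6)²/18.6 + (9−12.4)²/12.4 + (13−9.3)²/9.3 + (8−18.6)²/18.6
   = 0.520 + 9.311 + 17.468 + 1.161 + 3.794 + 0.932 + 1.472 + 6.041
Sum = 40.70

40.70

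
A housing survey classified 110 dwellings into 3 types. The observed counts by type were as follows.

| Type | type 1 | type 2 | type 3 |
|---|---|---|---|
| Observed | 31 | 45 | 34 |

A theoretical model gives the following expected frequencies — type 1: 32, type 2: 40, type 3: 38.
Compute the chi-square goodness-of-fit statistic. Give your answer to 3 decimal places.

1.077

χ² = (31−32)²/32 + (45−40)²/40 + (34−38)²/38
   = 0.0313 + 0.6250 + 0.4211
Sum = 1.077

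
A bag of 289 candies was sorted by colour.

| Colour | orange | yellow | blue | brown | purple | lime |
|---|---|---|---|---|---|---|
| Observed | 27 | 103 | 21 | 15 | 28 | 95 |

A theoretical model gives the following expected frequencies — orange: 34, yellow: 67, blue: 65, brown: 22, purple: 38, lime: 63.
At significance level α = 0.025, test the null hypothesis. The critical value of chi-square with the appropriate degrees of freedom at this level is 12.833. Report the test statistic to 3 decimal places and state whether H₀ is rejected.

71.682; reject

χ² = (27−34)²/34 + (103−67)²/67 + (21−65)²/65 + (15−22)²/22 + (28−38)²/38 + (95−63)²/63
   = 1.4412 + 19.3433 + 29.7846 + 2.2273 + 2.6316 + 16.2540
Sum = 71.682
df = 5. Since 71.682 > 12.833, we reject H₀.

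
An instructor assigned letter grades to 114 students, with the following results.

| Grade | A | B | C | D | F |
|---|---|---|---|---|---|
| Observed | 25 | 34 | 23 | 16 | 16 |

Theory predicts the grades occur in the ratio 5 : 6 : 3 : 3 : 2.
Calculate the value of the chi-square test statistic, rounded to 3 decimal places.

Ratio total = 19. Expected counts: 114×5/19 = 30, 114×6/19 = 36, 114×3/19 = 18, 114×3/19 = 18, 114×2/19 = 12.
cat         O        E   (O−E)²/E
A          25       30     0.8333
B          34       36     0.1111
C          23       18     1.3889
D          16       18     0.2222
F          16       12     1.3333
Sum = 3.889

3.889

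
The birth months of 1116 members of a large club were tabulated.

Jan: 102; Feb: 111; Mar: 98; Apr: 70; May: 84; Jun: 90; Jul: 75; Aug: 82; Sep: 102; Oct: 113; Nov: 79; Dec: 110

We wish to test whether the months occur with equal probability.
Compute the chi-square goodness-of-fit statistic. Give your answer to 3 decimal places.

26.452

Under H₀ each category has probability 1/12, so each expected count is 1116/12 = 93.
χ² = (102−93)²/93 + (111−93)²/93 + (98−93)²/93 + (70−93)²/93 + (84−93)²/93 + (90−93)²/93 + (75−93)²/93 + (82−93)²/93 + (102−93)²/93 + (113−93)²/93 + (79−93)²/93 + (110−93)²/93
   = 0.8710 + 3.4839 + 0.2688 + 5.6882 + 0.8710 + 0.0968 + 3.4839 + 1.3011 + 0.8710 + 4.3011 + 2.1075 + 3.1075
Sum = 26.452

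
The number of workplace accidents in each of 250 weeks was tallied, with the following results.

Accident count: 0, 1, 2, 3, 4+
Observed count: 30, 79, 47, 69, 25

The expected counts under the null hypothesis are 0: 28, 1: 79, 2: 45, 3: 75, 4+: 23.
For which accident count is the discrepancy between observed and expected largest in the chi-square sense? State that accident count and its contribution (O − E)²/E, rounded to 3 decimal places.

χ² = (30−28)²/28 + (79−79)²/79 + (47−45)²/45 + (69−75)²/75 + (25−23)²/23
   = 0.1429 + 0.0000 + 0.0889 + 0.4800 + 0.1739
The largest term is for 3: 0.480.

3, 0.480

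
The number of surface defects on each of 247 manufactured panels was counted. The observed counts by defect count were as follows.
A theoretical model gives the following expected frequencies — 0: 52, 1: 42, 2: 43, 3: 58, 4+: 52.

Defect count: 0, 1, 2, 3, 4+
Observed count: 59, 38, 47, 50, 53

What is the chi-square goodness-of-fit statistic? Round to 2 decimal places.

2.82

χ² = (59−52)²/52 + (38−42)²/42 + (47−43)²/43 + (50−58)²/58 + (53−52)²/52
   = 0.942 + 0.381 + 0.372 + 1.103 + 0.019
Sum = 2.82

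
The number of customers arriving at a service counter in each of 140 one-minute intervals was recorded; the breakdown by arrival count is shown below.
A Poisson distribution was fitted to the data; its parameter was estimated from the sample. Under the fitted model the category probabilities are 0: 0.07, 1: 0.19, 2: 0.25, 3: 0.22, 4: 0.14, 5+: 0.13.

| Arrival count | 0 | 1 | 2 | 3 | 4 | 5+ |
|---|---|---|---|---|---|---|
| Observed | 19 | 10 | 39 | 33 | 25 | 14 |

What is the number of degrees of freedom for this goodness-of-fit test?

4

There are k = 6 categories and 1 parameter estimated from the data, so df = 6 − 1 − 1 = 4.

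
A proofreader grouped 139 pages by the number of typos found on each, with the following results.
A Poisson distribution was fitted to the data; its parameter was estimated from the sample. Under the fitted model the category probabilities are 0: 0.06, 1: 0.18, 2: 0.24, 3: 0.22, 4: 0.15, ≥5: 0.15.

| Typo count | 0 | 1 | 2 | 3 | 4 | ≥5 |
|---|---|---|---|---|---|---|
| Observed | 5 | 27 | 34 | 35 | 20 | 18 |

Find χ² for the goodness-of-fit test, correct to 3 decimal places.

Expected counts E_i = n·p_i: 139×0.06 = 8.34, 139×0.18 = 25.02, 139×0.24 = 33.36, 139×0.22 = 30.58, 139×0.15 = 20.85, 139×0.15 = 20.85.
χ² = (5−8.34)²/8.34 + (27−25.02)²/25.02 + (34−33.36)²/33.36 + (35−30.58)²/30.58 + (20−20.85)²/20.85 + (18−20.85)²/20.85
   = 1.3376 + 0.1567 + 0.0123 + 0.6389 + 0.0347 + 0.3896
Sum = 2.570

2.570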